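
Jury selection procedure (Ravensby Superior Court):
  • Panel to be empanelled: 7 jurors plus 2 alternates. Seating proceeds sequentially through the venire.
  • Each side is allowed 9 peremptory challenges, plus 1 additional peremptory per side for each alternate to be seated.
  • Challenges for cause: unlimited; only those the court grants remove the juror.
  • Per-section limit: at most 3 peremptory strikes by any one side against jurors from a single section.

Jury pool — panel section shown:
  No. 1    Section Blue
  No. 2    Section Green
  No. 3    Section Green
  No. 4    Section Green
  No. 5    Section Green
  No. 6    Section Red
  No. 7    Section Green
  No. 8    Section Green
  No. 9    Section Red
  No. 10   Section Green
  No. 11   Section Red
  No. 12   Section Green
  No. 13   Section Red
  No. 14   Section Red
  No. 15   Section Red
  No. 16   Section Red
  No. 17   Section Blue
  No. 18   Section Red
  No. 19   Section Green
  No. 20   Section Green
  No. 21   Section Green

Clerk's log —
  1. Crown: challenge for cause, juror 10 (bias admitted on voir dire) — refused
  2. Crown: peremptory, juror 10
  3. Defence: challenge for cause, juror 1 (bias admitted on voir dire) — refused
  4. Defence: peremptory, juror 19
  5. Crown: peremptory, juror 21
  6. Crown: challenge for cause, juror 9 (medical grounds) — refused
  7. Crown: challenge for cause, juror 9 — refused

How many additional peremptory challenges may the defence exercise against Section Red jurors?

3

Defence peremptories so far: #19 — 1 of 11 used, 10 left overall.
Against Section Red: none yet — per-section cap 3 leaves 3.
Binding limit: min(10, 3) = 3.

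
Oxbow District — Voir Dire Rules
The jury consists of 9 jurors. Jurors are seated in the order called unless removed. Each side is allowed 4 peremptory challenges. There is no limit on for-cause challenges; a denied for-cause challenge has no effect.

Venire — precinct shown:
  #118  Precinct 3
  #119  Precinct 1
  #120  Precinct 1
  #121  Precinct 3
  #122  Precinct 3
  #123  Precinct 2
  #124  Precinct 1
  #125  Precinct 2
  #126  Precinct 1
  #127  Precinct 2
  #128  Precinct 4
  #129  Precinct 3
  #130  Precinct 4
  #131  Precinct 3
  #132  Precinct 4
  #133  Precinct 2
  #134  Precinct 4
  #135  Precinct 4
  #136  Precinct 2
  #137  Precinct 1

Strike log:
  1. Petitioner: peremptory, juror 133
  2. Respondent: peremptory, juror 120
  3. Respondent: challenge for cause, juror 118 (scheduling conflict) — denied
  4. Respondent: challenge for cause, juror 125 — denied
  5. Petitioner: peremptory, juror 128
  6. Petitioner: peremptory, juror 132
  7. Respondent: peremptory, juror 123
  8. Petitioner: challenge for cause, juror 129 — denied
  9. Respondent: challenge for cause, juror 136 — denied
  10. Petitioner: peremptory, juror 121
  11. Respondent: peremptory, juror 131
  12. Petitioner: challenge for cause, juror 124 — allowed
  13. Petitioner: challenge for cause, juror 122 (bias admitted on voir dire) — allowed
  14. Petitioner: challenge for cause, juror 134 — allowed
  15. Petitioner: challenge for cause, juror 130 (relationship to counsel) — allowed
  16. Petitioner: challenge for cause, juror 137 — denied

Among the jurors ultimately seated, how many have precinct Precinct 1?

Removed: #120, #121, #122, #123, #124, #128, #130, #131, #132, #133, #134.
Seated jurors 1–9: #118, #119, #125, #126, #127, #129, #135, #136, #137.
Of those, in Precinct 1: #119, #126, #137 → 3.

3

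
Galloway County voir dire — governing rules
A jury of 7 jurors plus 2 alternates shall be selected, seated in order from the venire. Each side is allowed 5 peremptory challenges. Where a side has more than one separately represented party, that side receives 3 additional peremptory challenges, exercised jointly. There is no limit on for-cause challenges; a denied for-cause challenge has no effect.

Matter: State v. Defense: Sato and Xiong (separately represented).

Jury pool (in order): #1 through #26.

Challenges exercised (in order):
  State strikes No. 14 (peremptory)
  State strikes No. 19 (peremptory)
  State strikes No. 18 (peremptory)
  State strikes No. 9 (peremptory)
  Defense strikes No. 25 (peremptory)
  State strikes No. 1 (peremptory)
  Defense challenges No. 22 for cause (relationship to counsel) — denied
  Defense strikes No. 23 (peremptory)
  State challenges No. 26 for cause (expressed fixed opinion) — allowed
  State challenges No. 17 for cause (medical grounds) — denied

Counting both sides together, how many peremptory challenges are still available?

State allotment: 5. Defense allotment: 5 base + 3 multi-party = 8.
State peremptories used: #14, #19, #18, #9, #1 — 5 (for-cause on #26, #17 don't count).
Defense peremptories used: #25, #23 — 2 (the for-cause on #22 doesn't count).
Remaining: (5 − 5) + (8 − 2) = 6.

6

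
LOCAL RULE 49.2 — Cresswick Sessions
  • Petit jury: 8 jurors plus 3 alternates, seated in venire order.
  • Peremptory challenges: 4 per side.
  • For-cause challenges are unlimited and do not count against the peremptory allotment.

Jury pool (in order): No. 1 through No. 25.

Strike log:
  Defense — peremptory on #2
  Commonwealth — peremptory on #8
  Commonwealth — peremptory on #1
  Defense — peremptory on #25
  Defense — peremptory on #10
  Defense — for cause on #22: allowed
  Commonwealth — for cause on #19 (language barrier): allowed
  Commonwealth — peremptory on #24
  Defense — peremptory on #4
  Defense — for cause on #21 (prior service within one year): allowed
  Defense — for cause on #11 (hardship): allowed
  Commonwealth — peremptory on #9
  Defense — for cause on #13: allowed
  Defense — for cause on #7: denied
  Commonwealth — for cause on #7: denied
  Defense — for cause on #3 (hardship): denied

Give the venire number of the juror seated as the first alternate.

17

Removed: #1, #2, #4, #8, #9, #10, #11, #13, #19, #21, #22, #24, #25. (#3, #7 stay — for-cause denied.)
Seating in order: seats 1–8 → #3, #5, #6, #7, #12, #14, #15, #16; alternates → #17, #18, #20.
So alternate 1 is #17.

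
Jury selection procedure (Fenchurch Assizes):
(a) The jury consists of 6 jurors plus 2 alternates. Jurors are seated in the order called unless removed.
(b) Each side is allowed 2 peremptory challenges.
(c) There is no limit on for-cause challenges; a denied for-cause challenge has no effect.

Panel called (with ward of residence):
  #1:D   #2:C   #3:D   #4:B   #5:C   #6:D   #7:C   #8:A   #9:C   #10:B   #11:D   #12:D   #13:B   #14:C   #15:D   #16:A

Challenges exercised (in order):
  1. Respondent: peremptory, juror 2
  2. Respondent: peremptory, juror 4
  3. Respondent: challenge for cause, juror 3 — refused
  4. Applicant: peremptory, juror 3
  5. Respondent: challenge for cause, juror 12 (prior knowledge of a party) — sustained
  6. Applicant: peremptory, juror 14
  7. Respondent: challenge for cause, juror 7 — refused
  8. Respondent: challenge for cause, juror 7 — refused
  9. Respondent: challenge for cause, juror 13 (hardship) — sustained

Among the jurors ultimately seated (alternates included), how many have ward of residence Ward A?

1

Removed: #2, #3, #4, #12, #13, #14.
Seated (8 incl. alternates): #1, #5, #6, #7, #8, #9, #10, #11.
Of those, in Ward A: #8 → 1.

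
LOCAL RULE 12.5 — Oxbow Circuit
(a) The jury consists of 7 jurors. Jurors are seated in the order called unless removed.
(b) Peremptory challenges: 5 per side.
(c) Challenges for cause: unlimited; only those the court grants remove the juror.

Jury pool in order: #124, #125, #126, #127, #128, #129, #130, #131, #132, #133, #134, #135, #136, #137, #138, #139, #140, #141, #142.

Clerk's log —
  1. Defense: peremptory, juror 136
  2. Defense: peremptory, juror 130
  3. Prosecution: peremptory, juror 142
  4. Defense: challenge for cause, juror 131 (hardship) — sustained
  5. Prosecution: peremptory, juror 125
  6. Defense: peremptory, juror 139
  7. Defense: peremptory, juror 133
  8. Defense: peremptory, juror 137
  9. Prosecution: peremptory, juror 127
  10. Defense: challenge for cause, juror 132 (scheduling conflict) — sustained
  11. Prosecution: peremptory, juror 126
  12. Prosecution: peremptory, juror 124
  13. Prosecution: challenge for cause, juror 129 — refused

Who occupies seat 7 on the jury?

Removed: #124, #125, #126, #127, #130, #131, #132, #133, #136, #137, #139, #142. (#129 stays — for-cause denied.)
Filling seats in venire order through position 7: #128, #129, #134, #135, #138, #140, #141.
So seat 7 is #141.

141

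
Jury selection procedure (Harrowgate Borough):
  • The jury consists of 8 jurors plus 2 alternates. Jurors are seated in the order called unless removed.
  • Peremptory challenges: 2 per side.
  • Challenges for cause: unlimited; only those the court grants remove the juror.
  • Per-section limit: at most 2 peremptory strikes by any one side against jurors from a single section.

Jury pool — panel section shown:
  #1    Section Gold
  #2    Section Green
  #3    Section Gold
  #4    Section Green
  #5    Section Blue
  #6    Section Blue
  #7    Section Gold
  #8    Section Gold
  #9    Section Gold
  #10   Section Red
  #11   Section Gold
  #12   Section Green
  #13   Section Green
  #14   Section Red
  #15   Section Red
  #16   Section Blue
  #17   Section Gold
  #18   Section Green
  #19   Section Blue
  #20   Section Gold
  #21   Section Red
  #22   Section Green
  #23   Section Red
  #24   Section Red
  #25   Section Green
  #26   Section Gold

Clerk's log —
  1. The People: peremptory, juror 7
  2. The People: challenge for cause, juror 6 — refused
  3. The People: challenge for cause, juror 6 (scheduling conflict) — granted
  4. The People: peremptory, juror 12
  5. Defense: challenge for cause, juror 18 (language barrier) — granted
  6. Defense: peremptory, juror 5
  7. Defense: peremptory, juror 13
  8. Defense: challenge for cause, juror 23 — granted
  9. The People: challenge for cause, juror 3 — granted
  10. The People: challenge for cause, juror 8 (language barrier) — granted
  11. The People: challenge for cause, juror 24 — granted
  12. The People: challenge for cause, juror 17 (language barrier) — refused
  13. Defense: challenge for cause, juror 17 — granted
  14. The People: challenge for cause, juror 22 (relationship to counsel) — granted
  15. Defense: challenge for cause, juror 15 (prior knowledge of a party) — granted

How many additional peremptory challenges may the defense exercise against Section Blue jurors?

Defense peremptories so far: #5, #13 — 2 of 2 used, 0 left overall.
Against Section Blue: #5 — 1 used; per-section cap 2 leaves 1.
Binding limit: min(0, 1) = 0.

0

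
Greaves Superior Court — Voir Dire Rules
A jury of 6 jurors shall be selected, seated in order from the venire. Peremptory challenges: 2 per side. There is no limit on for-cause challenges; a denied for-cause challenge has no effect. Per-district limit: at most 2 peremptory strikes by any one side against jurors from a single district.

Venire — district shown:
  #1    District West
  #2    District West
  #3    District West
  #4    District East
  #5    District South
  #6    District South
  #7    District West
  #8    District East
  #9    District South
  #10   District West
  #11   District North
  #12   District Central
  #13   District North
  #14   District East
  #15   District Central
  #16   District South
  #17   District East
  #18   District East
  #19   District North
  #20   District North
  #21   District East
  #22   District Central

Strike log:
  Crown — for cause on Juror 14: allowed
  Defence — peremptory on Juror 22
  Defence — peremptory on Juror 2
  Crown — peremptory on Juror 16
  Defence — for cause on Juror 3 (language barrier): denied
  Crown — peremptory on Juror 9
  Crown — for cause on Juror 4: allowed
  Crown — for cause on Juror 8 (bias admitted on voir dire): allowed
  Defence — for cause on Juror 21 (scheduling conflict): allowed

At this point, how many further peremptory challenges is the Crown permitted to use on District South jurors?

Crown peremptories so far: #16, #9 — 2 of 2 used, 0 left overall.
Against District South: #16, #9 — 2 used; per-district cap 2 leaves 0.
Binding limit: min(0, 0) = 0.

0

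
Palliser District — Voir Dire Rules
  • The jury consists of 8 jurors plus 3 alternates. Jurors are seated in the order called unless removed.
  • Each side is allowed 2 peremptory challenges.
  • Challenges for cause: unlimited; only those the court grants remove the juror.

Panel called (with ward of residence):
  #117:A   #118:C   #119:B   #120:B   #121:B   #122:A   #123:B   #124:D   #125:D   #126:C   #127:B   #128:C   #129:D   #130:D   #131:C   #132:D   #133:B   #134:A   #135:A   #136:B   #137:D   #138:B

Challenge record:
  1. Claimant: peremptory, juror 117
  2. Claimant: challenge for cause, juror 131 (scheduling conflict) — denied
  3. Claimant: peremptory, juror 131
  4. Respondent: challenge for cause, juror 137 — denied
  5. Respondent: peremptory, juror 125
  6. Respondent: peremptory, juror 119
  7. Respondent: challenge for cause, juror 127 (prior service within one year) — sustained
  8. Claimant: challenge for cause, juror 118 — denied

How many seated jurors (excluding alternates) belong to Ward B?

3

Removed: #117, #119, #125, #127, #131.
Seated jurors 1–8: #118, #120, #121, #122, #123, #124, #126, #128 (alternates #129, #130, #132 not counted).
Of those, in Ward B: #120, #121, #123 → 3.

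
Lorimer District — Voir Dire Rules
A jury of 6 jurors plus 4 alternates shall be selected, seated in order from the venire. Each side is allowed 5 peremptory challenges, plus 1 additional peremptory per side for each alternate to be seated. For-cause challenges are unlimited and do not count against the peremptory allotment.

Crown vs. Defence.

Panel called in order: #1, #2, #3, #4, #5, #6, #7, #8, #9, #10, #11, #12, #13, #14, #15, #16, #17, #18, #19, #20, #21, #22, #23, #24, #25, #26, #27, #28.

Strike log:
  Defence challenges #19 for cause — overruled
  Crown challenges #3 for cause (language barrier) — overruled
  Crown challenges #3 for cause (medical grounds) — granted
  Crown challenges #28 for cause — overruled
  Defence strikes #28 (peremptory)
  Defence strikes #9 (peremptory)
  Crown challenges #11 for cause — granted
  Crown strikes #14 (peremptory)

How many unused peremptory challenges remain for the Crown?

8

Crown allotment: 5 base + 1 × 4 alternates = 9.
Crown peremptories used: #14 — 1 (for-cause on #3, #3, #28, #11 don't count).
Remaining: 9 − 1 = 8.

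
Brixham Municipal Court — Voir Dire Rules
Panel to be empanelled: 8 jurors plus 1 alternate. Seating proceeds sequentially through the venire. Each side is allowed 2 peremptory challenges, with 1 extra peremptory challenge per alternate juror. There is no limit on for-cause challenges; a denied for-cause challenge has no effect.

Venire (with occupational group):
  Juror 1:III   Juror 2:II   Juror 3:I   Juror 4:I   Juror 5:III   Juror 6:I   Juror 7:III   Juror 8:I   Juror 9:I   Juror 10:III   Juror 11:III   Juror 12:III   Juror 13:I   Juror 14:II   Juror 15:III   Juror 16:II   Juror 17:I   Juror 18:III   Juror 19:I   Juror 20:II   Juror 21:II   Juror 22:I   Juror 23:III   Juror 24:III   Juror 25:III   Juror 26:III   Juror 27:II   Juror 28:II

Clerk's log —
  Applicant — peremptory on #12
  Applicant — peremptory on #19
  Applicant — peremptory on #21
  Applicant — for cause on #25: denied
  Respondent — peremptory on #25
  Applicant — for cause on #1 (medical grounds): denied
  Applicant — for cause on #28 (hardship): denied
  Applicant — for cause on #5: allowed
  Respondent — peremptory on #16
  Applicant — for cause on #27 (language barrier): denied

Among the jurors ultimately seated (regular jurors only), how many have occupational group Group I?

Removed: #5, #12, #16, #19, #21, #25.
Seated jurors 1–8: #1, #2, #3, #4, #6, #7, #8, #9 (alternates #10 not counted).
Of those, in Group I: #3, #4, #6, #8, #9 → 5.

5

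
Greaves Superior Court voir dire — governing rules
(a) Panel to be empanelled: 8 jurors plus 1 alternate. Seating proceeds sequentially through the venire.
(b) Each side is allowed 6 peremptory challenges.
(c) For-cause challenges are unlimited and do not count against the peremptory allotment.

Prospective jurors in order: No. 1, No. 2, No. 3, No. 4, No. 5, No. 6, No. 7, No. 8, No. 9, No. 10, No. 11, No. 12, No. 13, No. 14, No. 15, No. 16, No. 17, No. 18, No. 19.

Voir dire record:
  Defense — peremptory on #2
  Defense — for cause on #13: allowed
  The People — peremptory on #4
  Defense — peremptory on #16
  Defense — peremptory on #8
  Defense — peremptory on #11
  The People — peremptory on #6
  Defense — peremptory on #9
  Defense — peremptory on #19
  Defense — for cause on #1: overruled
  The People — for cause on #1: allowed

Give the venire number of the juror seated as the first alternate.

Removed: #1, #2, #4, #6, #8, #9, #11, #13, #16, #19.
Filling seats in venire order through position 9: #3, #5, #7, #10, #12, #14, #15, #17, #18.
So alternate 1 is #18.

18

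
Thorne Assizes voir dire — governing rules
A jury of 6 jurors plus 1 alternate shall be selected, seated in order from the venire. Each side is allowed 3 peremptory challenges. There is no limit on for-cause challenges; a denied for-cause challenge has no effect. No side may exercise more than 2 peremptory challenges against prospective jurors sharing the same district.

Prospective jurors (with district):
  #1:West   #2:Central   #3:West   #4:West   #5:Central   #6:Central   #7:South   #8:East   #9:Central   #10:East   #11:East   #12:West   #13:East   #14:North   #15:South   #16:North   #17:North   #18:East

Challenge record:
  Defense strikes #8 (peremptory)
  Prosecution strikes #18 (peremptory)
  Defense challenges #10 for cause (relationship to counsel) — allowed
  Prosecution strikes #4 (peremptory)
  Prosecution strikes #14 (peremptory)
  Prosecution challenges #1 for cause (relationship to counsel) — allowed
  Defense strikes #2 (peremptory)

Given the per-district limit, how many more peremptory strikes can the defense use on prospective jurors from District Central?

Defense peremptories so far: #8, #2 — 2 of 3 used, 1 left overall.
Against District Central: #2 — 1 used; per-district cap 2 leaves 1.
Binding limit: min(1, 1) = 1.

1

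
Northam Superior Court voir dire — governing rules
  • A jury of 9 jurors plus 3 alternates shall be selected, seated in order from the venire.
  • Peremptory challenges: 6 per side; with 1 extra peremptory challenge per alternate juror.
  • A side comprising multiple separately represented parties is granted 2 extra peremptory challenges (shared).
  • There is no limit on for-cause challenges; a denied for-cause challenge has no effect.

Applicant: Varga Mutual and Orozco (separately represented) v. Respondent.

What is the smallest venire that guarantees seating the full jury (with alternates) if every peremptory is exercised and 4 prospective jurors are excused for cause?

Seats to fill: 9 + 3 alternates = 12.
Peremptories — Applicant: 6 + 1×3 + 2 = 11; Respondent: 6 + 1×3 = 9; total 20.
For-cause removals: 4.
Minimum venire: 12 + 20 + 4 = 36.

36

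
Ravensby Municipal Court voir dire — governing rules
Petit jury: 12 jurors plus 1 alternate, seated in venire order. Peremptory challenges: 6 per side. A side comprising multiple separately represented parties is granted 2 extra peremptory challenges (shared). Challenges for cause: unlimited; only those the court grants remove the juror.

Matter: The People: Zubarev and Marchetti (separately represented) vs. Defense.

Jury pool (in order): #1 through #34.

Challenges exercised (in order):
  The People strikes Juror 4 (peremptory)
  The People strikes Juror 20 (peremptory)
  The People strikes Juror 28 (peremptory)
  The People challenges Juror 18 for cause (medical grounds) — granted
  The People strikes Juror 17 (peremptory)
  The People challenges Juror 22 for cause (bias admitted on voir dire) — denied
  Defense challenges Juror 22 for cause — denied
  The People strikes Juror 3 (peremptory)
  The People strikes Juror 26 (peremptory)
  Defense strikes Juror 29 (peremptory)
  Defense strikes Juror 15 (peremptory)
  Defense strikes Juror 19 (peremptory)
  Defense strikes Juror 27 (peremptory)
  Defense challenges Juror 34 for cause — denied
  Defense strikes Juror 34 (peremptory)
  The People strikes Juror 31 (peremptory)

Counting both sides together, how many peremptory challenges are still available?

The People allotment: 6 base + 2 multi-party = 8. Defense allotment: 6.
The People peremptories used: #4, #20, #28, #17, #3, #26, #31 — 7 (for-cause on #18, #22 don't count).
Defense peremptories used: #29, #15, #19, #27, #34 — 5 (for-cause on #22, #34 don't count).
Remaining: (8 − 7) + (6 − 5) = 2.

2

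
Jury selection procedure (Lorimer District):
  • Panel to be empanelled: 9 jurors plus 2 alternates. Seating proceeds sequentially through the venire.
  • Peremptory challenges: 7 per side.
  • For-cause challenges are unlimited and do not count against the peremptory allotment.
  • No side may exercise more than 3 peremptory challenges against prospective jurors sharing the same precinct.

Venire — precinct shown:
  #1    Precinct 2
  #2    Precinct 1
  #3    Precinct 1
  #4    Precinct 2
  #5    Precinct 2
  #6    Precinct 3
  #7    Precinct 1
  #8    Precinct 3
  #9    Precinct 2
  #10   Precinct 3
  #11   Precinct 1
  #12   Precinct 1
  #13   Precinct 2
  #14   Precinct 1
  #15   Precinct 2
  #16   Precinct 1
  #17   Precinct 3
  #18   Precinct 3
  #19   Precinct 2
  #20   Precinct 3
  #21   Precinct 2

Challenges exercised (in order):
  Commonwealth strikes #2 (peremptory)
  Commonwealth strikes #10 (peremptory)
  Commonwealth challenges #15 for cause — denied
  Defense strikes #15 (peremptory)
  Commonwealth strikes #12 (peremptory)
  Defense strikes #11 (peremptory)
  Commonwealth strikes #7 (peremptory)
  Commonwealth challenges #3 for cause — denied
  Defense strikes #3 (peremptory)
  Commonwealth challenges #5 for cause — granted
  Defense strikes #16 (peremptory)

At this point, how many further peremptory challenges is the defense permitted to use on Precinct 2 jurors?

2

Defense peremptories so far: #15, #11, #3, #16 — 4 of 7 used, 3 left overall.
Against Precinct 2: #15 — 1 used; per-precinct cap 3 leaves 2.
Binding limit: min(3, 2) = 2.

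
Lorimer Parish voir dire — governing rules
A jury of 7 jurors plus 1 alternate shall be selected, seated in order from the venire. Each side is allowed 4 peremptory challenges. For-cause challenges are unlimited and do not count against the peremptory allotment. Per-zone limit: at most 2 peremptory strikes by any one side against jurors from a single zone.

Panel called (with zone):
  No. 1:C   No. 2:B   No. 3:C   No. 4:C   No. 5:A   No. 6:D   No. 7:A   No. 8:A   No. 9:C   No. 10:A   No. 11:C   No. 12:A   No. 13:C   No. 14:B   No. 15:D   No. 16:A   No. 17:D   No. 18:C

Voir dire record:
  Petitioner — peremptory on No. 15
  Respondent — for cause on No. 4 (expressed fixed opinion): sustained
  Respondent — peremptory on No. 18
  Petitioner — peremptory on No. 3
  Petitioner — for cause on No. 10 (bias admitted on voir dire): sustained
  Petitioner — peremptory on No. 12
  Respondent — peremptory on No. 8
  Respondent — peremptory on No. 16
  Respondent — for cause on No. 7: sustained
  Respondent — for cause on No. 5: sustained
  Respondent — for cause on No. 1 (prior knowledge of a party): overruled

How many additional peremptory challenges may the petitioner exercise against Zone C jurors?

Petitioner peremptories so far: #15, #3, #12 — 3 of 4 used, 1 left overall.
Against Zone C: #3 — 1 used; per-zone cap 2 leaves 1.
Binding limit: min(1, 1) = 1.

1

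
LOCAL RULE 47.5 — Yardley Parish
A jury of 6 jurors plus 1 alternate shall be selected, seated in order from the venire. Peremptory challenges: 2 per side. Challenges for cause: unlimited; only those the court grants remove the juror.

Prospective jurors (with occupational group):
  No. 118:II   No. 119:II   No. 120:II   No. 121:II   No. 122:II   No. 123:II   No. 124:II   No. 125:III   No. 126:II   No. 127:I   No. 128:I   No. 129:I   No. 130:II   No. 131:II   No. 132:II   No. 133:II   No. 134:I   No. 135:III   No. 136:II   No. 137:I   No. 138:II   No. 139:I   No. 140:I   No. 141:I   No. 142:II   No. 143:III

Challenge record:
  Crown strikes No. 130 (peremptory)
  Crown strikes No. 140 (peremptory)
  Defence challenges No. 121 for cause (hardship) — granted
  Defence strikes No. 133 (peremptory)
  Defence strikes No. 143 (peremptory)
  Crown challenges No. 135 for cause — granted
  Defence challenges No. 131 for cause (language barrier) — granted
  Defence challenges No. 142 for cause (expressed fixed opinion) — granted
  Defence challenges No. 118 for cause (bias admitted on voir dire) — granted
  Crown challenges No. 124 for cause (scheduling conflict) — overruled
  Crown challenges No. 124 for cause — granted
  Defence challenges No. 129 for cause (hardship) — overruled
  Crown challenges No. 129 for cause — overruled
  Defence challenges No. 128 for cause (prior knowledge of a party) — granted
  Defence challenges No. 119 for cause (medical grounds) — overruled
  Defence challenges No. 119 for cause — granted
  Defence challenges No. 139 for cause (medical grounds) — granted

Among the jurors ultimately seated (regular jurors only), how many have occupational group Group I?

Removed: #118, #119, #121, #124, #128, #130, #131, #133, #135, #139, #140, #142, #143.
Seated jurors 1–6: #120, #122, #123, #125, #126, #127 (alternates #129 not counted).
Of those, in Group I: #127 → 1.

1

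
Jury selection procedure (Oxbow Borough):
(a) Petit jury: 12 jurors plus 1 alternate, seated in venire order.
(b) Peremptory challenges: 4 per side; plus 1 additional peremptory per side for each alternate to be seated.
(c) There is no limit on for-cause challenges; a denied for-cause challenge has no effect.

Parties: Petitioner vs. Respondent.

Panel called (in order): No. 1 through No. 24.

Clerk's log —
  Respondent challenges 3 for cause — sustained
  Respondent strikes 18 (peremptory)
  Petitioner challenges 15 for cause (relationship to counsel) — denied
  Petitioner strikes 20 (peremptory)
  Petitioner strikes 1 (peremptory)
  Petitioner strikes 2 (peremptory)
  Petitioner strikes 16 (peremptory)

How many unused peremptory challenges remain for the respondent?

Respondent allotment: 4 base + 1 × 1 alternate = 5.
Respondent peremptories used: #18 — 1 (the for-cause on #3 doesn't count).
Remaining: 5 − 1 = 4.

4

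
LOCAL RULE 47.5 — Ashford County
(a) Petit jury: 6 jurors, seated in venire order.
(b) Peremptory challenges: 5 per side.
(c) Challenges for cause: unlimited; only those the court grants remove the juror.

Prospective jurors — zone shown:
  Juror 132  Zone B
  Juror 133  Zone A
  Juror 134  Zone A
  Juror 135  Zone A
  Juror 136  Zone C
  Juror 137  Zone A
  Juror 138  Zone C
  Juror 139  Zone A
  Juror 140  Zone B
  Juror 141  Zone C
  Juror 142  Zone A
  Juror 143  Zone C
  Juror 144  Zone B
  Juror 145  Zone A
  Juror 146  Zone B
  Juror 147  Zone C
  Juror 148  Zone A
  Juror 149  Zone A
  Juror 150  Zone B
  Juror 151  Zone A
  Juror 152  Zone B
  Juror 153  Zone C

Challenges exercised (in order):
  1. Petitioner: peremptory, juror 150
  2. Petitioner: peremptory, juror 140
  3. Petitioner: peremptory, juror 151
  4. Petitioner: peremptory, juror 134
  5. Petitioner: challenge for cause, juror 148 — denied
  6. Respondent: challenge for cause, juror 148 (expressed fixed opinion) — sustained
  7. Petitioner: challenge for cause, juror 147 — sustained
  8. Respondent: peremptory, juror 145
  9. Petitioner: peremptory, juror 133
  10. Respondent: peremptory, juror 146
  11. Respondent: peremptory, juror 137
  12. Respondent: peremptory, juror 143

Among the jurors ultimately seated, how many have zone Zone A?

2

Removed: #133, #134, #137, #140, #143, #145, #146, #147, #148, #150, #151.
Seated jurors 1–6: #132, #135, #136, #138, #139, #141.
Of those, in Zone A: #135, #139 → 2.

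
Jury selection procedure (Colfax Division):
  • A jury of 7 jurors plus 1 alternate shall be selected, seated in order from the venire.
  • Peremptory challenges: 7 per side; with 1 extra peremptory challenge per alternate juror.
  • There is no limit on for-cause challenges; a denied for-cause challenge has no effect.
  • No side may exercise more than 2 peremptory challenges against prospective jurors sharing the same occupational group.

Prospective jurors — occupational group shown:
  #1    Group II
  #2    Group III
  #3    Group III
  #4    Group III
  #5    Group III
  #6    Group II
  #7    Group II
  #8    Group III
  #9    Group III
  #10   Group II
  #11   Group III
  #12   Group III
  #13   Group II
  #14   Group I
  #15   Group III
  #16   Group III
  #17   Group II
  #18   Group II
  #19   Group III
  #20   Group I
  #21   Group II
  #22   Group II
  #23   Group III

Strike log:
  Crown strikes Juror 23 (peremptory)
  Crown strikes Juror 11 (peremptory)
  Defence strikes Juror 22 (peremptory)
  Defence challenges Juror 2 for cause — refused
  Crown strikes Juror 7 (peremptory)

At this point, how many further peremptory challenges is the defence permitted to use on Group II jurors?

Defence peremptories so far: #22 — 1 of 8 used, 7 left overall.
Against Group II: #22 — 1 used; per-group cap 2 leaves 1.
Binding limit: min(7, 1) = 1.

1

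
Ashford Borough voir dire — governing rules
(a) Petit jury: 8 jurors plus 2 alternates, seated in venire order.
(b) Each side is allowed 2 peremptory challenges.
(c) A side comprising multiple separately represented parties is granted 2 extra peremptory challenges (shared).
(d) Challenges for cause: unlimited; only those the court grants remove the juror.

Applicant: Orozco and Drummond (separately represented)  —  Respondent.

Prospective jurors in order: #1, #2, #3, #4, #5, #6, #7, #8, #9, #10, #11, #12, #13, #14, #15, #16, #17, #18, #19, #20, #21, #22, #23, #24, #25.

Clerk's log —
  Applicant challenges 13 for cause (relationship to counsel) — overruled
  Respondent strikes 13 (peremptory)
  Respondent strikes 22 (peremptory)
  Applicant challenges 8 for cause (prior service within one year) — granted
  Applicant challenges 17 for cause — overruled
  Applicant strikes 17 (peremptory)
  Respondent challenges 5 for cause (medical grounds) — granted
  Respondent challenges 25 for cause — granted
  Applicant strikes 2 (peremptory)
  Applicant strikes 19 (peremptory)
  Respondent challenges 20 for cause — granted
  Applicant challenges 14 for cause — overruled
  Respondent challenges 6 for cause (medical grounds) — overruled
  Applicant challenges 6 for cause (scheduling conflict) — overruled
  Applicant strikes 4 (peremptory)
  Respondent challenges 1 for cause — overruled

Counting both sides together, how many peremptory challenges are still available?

0

Applicant allotment: 2 base + 2 multi-party = 4. Respondent allotment: 2.
Applicant peremptories used: #17, #2, #19, #4 — 4 (for-cause on #13, #8, #17, #14, #6 don't count).
Respondent peremptories used: #13, #22 — 2 (for-cause on #5, #25, #20, #6, #1 don't count).
Remaining: (4 − 4) + (2 − 2) = 0.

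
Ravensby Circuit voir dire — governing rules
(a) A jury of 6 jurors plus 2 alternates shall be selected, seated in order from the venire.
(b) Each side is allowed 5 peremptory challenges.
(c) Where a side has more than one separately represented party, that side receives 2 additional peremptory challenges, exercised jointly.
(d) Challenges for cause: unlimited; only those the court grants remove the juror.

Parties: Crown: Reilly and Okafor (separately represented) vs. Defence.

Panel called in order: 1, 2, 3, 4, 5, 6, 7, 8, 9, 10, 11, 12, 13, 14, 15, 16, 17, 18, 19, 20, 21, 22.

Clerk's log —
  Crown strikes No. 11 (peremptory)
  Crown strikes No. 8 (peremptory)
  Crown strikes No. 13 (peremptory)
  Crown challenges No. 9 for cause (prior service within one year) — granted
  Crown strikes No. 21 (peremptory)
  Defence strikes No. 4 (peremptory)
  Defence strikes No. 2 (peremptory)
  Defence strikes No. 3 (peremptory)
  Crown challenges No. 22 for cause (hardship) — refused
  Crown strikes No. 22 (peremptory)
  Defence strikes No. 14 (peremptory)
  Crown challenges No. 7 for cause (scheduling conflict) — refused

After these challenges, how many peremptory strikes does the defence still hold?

1

Defence allotment: 5.
Defence peremptories used: #4, #2, #3, #14 — 4.
Remaining: 5 − 4 = 1.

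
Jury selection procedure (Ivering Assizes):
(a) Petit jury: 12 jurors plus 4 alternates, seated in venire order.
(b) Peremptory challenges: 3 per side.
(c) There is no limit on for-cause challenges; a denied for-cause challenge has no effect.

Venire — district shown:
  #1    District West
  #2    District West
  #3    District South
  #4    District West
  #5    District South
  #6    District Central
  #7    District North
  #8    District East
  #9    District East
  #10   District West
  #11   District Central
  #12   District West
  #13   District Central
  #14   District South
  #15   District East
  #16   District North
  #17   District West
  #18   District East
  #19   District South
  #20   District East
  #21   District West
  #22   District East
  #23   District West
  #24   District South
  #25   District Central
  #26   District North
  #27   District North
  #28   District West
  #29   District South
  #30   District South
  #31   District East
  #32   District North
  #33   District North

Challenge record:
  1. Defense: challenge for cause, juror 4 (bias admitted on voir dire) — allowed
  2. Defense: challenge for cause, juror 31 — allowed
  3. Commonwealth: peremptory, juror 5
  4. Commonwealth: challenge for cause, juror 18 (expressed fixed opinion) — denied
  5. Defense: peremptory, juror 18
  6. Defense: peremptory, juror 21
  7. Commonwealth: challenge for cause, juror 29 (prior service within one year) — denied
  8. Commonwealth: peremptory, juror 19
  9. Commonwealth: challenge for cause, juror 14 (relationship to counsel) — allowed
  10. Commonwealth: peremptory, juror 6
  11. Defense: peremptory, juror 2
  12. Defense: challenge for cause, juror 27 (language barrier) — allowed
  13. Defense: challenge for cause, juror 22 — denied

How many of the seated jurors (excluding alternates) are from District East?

3

Removed: #2, #4, #5, #6, #14, #18, #19, #21, #27, #31.
Seated jurors 1–12: #1, #3, #7, #8, #9, #10, #11, #12, #13, #15, #16, #17 (alternates #20, #22, #23, #24 not counted).
Of those, in District East: #8, #9, #15 → 3.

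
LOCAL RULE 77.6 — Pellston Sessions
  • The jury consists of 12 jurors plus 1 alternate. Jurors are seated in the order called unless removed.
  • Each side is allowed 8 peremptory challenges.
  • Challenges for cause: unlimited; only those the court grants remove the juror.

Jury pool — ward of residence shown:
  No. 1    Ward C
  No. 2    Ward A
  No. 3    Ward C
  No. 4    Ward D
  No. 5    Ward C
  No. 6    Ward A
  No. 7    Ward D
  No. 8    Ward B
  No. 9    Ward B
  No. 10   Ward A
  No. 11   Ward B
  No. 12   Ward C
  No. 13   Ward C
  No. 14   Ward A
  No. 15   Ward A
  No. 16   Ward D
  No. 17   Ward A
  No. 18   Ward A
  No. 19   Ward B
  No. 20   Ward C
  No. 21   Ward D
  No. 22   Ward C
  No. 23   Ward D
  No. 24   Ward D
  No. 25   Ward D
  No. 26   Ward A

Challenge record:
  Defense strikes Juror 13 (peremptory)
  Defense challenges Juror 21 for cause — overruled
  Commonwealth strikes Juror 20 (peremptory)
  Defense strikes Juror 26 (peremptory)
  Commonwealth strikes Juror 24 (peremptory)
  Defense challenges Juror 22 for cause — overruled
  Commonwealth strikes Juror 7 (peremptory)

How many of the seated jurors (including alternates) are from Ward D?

1

Removed: #7, #13, #20, #24, #26.
Seated (13 incl. alternates): #1, #2, #3, #4, #5, #6, #8, #9, #10, #11, #12, #14, #15.
Of those, in Ward D: #4 → 1.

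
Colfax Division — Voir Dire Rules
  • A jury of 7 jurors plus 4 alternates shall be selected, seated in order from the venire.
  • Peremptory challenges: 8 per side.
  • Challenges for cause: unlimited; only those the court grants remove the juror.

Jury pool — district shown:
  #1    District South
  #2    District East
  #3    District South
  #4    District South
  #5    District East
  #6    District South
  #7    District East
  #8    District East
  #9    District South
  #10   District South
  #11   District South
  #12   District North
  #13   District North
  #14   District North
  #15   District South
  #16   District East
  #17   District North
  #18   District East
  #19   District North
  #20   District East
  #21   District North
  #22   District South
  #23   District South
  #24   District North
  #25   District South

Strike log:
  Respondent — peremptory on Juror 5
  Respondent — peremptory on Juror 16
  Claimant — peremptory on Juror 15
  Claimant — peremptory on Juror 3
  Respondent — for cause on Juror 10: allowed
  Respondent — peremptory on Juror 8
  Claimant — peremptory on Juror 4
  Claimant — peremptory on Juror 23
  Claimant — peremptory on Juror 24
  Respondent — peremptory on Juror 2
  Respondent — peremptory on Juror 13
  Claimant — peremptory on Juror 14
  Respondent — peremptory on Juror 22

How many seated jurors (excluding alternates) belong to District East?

Removed: #2, #3, #4, #5, #8, #10, #13, #14, #15, #16, #22, #23, #24.
Seated jurors 1–7: #1, #6, #7, #9, #11, #12, #17 (alternates #18, #19, #20, #21 not counted).
Of those, in District East: #7 → 1.

1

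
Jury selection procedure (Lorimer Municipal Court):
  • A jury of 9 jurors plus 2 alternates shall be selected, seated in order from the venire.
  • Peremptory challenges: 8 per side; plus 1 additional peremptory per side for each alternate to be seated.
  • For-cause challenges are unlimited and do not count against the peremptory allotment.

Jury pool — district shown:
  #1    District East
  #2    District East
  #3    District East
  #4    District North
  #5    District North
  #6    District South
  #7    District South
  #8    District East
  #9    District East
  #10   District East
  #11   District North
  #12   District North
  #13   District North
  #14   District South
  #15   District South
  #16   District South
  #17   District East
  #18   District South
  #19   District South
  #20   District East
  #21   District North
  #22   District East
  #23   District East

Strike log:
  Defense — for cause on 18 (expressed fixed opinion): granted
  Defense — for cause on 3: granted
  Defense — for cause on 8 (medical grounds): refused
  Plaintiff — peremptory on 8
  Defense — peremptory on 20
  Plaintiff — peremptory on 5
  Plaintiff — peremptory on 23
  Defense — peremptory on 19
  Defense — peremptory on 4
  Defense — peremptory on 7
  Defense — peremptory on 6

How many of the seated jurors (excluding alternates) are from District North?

Removed: #3, #4, #5, #6, #7, #8, #18, #19, #20, #23.
Seated jurors 1–9: #1, #2, #9, #10, #11, #12, #13, #14, #15 (alternates #16, #17 not counted).
Of those, in District North: #11, #12, #13 → 3.

3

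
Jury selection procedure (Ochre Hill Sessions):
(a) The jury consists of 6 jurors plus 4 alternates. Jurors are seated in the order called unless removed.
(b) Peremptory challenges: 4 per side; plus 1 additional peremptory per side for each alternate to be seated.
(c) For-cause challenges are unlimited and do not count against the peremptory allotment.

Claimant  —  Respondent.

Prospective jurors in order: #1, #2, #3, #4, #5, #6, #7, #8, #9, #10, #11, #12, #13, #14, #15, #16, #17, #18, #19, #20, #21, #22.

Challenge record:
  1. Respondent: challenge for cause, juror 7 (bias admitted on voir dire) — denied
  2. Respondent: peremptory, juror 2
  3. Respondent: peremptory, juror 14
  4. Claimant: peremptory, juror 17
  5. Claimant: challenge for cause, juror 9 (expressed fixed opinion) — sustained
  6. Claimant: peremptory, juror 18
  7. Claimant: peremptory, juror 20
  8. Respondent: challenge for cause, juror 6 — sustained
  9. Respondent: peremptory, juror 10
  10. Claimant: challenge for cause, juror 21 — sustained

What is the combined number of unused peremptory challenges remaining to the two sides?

10

Claimant allotment: 4 base + 1 × 4 alternates = 8. Respondent allotment: 4 base + 1 × 4 alternates = 8.
Claimant peremptories used: #17, #18, #20 — 3 (for-cause on #9, #21 don't count).
Respondent peremptories used: #2, #14, #10 — 3 (for-cause on #7, #6 don't count).
Remaining: (8 − 3) + (8 − 3) = 10.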